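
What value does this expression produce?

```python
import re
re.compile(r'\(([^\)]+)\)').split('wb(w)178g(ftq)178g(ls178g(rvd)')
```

Matches to split on: at [2:5] → '(w)'; at [9:14] → '(ftq)'; at [18:30] → '(ls178g(rvd)'.
The group in the pattern means `split` returns the separators' captures alongside the pieces.

['wb', 'w', '178g', 'ftq', '178g', 'ls178g(rvd', '']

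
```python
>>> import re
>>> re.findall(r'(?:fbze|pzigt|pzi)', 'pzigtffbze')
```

Alternation isn't longest-match — the leftmost alternative that fits at this position is chosen.
Walking the string: at [0:5] → 'pzigt'; at [6:10] → 'fbze'.
With no groups in the pattern, `findall` gives back each whole match — 2 here.

['pzigt', 'fbze']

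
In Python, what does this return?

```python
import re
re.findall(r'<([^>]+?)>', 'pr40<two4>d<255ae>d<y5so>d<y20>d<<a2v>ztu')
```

['two4', '255ae', 'y5so', 'y20', '<a2v']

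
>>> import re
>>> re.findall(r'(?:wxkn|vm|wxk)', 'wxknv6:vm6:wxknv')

The regex engine tests alternatives in the order written; an earlier branch that matches wins even if a later one would match more.
Scanning left to right: at [0:4] → 'wxkn'; at [7:9] → 'vm'; at [11:15] → 'wxkn'.
With no groups in the pattern, `findall` gives back each whole match — 3 here.

['wxkn', 'vm', 'wxkn']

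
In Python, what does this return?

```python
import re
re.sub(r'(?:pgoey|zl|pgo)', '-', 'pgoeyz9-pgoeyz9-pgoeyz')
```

Alternation isn't longest-match — the leftmost alternative that fits at this position is chosen.
Matches: at [0:5] → 'pgoey'; at [8:13] → 'pgoey'; at [16:21] → 'pgoey'.
Every occurrence is swapped for '-'.

'-z9--z9--z'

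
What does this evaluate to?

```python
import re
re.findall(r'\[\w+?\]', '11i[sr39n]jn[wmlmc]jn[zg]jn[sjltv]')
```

Since nothing is captured, `findall` lists the 4 matched substrings directly.

['[sr39n]', '[wmlmc]', '[zg]', '[sjltv]']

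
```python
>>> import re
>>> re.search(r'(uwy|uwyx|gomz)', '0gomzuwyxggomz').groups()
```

('gomz',)

The match spans [1:5] → 'gomz'.
Captured: group 1 = 'gomz'.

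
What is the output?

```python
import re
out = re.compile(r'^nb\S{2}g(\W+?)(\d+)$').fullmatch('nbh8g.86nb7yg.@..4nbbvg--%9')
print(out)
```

`fullmatch` succeeds only if the pattern covers the string from start to end.
Here the string isn't matched end-to-end, so the call returns None.

None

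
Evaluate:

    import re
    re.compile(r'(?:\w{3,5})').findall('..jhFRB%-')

The pattern matches 3 to 5 of a word character (non-capturing group).
`findall` yields the raw match text (1 of them) because the pattern has no groups.

['jhFRB']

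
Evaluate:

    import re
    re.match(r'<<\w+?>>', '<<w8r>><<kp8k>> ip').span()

`re.match` only tries the pattern at the start of the string.
The match spans [0:7] → '<<w8r>>'.

(0, 7)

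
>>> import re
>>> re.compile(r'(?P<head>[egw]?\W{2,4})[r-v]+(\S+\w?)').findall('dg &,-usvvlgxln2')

[('g &,-', 'lgxln2')]

Multiple groups make `findall` return tuples — one 2-tuple for the one match.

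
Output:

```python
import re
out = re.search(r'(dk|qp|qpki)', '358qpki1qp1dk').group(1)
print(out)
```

The match spans [3:5] → 'qp'.
Captured: group 1 = 'qp'.

qp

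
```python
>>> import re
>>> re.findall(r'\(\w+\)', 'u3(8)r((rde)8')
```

['(8)', '(rde)']

Scanning left to right: at [2:5] → '(8)'; at [7:12] → '(rde)'.
Since nothing is captured, `findall` lists the 2 matched substrings directly.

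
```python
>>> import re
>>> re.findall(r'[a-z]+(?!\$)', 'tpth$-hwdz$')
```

A negative assertion filters positions out without eating any characters.
No capturing groups, so `findall` returns the 2 full match strings.

['tpt', 'hwd']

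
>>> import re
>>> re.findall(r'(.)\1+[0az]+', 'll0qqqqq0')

['l', 'q']

A backreference is literal: `\1` must see the identical characters the first group matched.
One capturing group, so `findall` returns just the captured substring from each match — 2 in all.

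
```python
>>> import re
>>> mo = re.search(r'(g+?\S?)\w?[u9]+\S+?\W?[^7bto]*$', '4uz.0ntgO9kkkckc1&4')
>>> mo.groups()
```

This matches one or more of the literal 'g' (lazy), then optionally a non-whitespace character (captured); then optionally a word character, then one or more of one of [u9], then one or more of a non-whitespace character (lazy); then optionally a non-word character, then zero or more of any character except [7bto]; then anchored at the end.
Unlike `match`, `search` isn't anchored — it looks for the pattern anywhere in the string.
The match spans [7:19] → 'gO9kkkckc1&4'.
Captured: group 1 = 'gO'.

('gO',)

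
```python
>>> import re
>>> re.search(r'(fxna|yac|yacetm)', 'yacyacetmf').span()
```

(0, 3)

The match spans [0:3] → 'yac'.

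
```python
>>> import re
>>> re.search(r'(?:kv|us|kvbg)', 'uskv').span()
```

The match spans [0:2] → 'us'.

(0, 2)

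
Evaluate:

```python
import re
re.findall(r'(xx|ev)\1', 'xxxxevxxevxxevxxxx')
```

The backreference `\1` re-matches whatever the first group consumed, character for character.
One capturing group, so `findall` returns just the captured substring from each match — 2 in all.

['xx', 'xx']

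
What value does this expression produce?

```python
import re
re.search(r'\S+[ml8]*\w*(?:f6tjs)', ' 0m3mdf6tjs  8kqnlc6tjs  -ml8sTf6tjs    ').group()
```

The pattern matches one or more of a non-whitespace character; then zero or more of one of [ml8], then zero or more of a word character; then the literal 'f6t', then the literal 'js' (non-capturing group).
`re.search` scans for the first position where the pattern succeeds.
The match spans [1:11] → '0m3mdf6tjs'.

'0m3mdf6tjs'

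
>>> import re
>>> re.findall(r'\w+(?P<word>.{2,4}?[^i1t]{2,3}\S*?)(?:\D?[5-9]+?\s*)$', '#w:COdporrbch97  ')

The pattern matches one or more of a word character; then 2 to 4 of any character (lazy), then 2 to 3 of any character except [i1t], then zero or more of a non-whitespace character (lazy) (captured as 'word'); then optionally a non-digit, then one or more of a character in [5-9] (lazy), then zero or more of whitespace (non-capturing group); then anchored at the end.
Because the quantifier is non-greedy, it stops expanding at the earliest point where the rest of the pattern can succeed.
Matches: at [1:17] match 'w:COdporrbch97  ', group 1 = ':COdporrbc'.
`findall` collects group 1 from the one match (1 total).

[':COdporrbc']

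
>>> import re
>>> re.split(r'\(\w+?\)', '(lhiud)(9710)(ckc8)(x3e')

Matches to split on: at [0:7] → '(lhiud)'; at [7:13] → '(9710)'; at [13:19] → '(ckc8)'.
Splitting on the pattern gives 4 pieces.

['', '', '', '(x3e']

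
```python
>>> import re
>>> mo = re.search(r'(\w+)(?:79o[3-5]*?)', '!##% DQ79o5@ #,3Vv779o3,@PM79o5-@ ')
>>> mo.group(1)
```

'DQ'

The match spans [5:10] → 'DQ79o'.
Captured: group 1 = 'DQ'.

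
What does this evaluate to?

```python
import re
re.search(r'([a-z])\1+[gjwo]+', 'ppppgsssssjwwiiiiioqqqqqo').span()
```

(0, 5)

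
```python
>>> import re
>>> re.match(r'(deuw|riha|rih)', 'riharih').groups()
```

Alternation tries branches left to right and keeps the first one that lets the overall match succeed at that position.
`re.match` won't scan ahead — the pattern has to work from the very first character.
The match spans [0:4] → 'riha'.
Captured: group 1 = 'riha'.

('riha',)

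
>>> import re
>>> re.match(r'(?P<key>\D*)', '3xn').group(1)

''

Pattern: zero or more of a non-digit (captured as 'key').
`re.match` won't scan ahead — the pattern has to work from the very first character.
The match spans [0:0] → ''.
Captured: group 1 = ''.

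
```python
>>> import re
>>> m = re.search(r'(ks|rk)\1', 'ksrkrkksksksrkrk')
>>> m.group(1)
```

'rk'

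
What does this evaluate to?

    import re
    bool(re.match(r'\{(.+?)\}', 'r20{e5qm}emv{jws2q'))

`re.match` only tries the pattern at the start of the string.
Here the string doesn't start with a match, so the call returns None, and `bool(None)` is False.

False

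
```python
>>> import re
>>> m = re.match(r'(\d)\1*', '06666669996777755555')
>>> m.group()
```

`match` is anchored at position 0; if the pattern doesn't fit there, it returns None.
The match spans [0:1] → '0'.

'0'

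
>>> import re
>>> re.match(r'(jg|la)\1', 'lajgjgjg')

`re.match` only tries the pattern at the start of the string.
Here position 0 doesn't satisfy it, so the call returns None.

None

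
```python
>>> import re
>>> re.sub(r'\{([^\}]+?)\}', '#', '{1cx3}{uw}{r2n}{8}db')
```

Every occurrence is swapped for '#'.

'####db'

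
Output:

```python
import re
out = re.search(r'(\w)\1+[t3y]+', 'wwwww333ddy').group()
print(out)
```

`\1` is not a pattern — it's the concrete string captured by group 1, re-applied verbatim.
`search` walks the string left to right and returns the first match it finds.
The match spans [0:8] → 'wwwww333'.
Captured: group 1 = 'w'.

wwwww333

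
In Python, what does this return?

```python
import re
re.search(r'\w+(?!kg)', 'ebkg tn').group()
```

A negative assertion filters positions out without eating any characters.
The match spans [0:4] → 'ebkg'.

'ebkg'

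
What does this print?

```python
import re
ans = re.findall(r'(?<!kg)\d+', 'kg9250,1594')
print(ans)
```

Because the assertion is negative and zero-width, positions next to the forbidden text are skipped.
Scanning left to right: at [3:6] → '250'; at [7:11] → '1594'.
Since nothing is captured, `findall` lists the 2 matched substrings directly.

['250', '1594']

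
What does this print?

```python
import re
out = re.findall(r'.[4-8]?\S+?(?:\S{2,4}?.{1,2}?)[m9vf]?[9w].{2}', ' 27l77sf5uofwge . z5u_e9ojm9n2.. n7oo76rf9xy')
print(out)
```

The pattern matches any character, then optionally a character in [4-8], then one or more of a non-whitespace character (lazy); then 2 to 4 of a non-whitespace character (lazy), then 1 to 2 of any character (lazy) (non-capturing group); then optionally one of [m9vf], then one of [9w], then exactly 2 of any character.
With the lazy modifier that quantifier settles for the fewest repetitions that let the rest of the pattern succeed (the atoms after it are unaffected and can still be greedy).
Scanning left to right: at [0:15] → ' 27l77sf5uofwge'; at [17:26] → ' z5u_e9oj'; at [32:44] → ' n7oo76rf9xy'.
`findall` yields the raw match text (3 of them) because the pattern has no groups.

[' 27l77sf5uofwge', ' z5u_e9oj', ' n7oo76rf9xy']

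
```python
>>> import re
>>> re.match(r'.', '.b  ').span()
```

(0, 1)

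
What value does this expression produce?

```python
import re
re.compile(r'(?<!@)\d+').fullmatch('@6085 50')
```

`re.fullmatch` is like wrapping the pattern in `^…$` (in single-line mode).
Here the pattern can't cover the whole string, so the call returns None.

None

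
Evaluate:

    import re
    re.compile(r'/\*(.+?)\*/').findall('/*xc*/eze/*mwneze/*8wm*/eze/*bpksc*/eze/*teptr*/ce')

A non-greedy quantifier consumes as few characters as it can — just enough that the remainder of the pattern still matches from where it stops; whatever follows it matches normally.
One capturing group, so `findall` returns just the captured substring from each match — 4 in all.

['xc', 'mwneze/*8wm', 'bpksc', 'teptr']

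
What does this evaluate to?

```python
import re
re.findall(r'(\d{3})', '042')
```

Pattern: exactly 3 of a digit (captured).
Scanning left to right: at [0:3] match '042', group 1 = '042'.
`findall` collects group 1 from the one match (1 total).

['042']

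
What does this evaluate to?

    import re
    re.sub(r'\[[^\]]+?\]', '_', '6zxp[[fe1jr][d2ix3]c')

`sub` substitutes '_' at each match site.

'6zxp__c'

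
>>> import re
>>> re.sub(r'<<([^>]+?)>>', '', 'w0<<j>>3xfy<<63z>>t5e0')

'w03xfyt5e0'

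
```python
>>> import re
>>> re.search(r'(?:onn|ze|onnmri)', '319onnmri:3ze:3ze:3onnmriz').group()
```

'onn'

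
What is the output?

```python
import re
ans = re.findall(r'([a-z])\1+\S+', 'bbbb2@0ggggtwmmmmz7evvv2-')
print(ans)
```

A backreference is literal: `\1` must see the identical characters the first group matched.
Scanning left to right: at [0:25] match 'bbbb2@0ggggtwmmmmz7evvv2-', group 1 = 'b'.
Because there's exactly one group, `findall` drops the full match and keeps group 1 from the one hit.

['b']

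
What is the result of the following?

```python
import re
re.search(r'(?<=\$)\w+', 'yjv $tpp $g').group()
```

The lookaround is zero-width — it requires the adjacent text to match without consuming it, so the asserted text isn't part of the match.
`re.search` tries every starting position until one works.
The match spans [5:8] → 'tpp'.

'tpp'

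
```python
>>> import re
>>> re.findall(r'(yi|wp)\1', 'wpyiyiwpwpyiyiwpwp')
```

['yi', 'wp', 'yi', 'wp']

After group 1 captures some text, `\1` only succeeds where that same text appears again.
Because there's exactly one group, `findall` drops the full match and keeps group 1 from each hit.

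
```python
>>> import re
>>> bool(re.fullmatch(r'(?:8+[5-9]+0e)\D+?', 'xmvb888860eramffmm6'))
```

The pattern matches one or more of a literal '8', then one or more of a character in [5-9], then the literal '0e' (non-capturing group); then one or more of a non-digit (lazy).
`fullmatch` succeeds only if the pattern covers the string from start to end.
Here the pattern can't cover the whole string, so the call returns None, and `bool(None)` is False.

False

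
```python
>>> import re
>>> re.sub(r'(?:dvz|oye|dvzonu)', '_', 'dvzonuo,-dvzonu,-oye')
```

The regex engine tests alternatives in the order written; an earlier branch that matches wins even if a later one would match more.
Matches: at [0:3] → 'dvz'; at [9:12] → 'dvz'; at [17:20] → 'oye'.
Each match is replaced by '_'.

'_onuo,-_onu,-_'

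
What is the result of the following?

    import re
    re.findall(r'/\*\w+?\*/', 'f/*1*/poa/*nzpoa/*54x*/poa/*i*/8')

No capturing groups, so `findall` returns the 3 full match strings.

['/*1*/', '/*54x*/', '/*i*/']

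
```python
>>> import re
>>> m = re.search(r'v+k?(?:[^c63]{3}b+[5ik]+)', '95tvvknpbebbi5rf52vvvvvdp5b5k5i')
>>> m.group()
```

'vvvvvdp5b5k5i'

The pattern matches one or more of the literal 'v', then optionally the literal 'k'; then exactly 3 of any character except [c63], then one or more of the literal 'b', then one or more of one of [5ik] (non-capturing group).
`search` walks the string left to right and returns the first match it finds.
The match spans [18:31] → 'vvvvvdp5b5k5i'.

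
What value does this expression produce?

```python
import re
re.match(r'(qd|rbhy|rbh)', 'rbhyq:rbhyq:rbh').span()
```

(0, 4)

With `match`, the pattern is implicitly anchored at the beginning.
The match spans [0:4] → 'rbhy'.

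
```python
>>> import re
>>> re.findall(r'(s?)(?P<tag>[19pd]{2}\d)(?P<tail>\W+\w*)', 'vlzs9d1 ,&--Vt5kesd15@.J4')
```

The pattern matches optionally a literal 's' (captured); then exactly 2 of one of [19pd], then a digit (captured as 'tag'); then one or more of a non-word character, then zero or more of a word character (captured as 'tail').
With 3 capturing groups, `findall` returns a 3-tuple per match.

[('s', '9d1', ' ,&--Vt5kesd15')]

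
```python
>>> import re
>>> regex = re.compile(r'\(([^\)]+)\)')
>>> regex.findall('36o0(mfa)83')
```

['mfa']

Matches: at [4:9] match '(mfa)', group 1 = 'mfa'.
Because there's exactly one group, `findall` drops the full match and keeps group 1 from the one hit.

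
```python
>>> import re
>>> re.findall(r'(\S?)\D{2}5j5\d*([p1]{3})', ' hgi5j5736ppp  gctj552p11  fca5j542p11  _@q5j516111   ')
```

This matches optionally a non-whitespace character (captured); then exactly 2 of a non-digit, then the literal '5j5', then zero or more of a digit; then exactly 3 of one of [p1] (captured).
Walking the string: at [1:13] match 'hgi5j5736ppp', groups = ('h', 'ppp'); at [27:38] match 'fca5j542p11', groups = ('f', 'p11'); at [40:51] match '_@q5j516111', groups = ('_', '111').
With 2 capturing groups, `findall` returns a 2-tuple per match.

[('h', 'ppp'), ('f', 'p11'), ('_', '111')]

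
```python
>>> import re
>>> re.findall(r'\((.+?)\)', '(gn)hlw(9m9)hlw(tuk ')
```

['gn', '9m9']

Because there's exactly one group, `findall` drops the full match and keeps group 1 from each hit.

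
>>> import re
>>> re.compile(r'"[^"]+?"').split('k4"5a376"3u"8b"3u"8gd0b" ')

Matches to split on: at [2:9] → '"5a376"'; at [11:15] → '"8b"'; at [17:24] → '"8gd0b"'.
The string is cut at each match, leaving 4 pieces.

['k4', '3u', '3u', ' ']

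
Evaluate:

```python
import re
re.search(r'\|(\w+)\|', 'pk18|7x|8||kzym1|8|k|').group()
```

'|7x|'

`re.search` tries every starting position until one works.
The match spans [4:8] → '|7x|'.
Captured: group 1 = '7x'.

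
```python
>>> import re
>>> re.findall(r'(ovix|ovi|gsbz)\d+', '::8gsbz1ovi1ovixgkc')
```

['gsbz', 'ovi']

Scanning left to right: at [3:8] match 'gsbz1', group 1 = 'gsbz'; at [8:12] match 'ovi1', group 1 = 'ovi'.
One capturing group, so `findall` returns just the captured substring from each match — 2 in all.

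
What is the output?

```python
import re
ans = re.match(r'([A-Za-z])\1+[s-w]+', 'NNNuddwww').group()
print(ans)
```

NNNu

`re.match` won't scan ahead — the pattern has to work from the very first character.
The match spans [0:4] → 'NNNu'.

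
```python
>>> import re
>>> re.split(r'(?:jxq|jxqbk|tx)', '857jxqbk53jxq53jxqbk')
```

['857', 'bk53', '53', 'bk']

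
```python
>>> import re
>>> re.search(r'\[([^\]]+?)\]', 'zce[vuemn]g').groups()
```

The match spans [3:10] → '[vuemn]'.
Captured: group 1 = 'vuemn'.

('vuemn',)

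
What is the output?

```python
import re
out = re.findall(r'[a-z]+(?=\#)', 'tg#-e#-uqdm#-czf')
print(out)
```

Lookahead/lookbehind check context without consuming it, so the matched span excludes the asserted characters.
`findall` yields the raw match text (3 of them) because the pattern has no groups.

['tg', 'e', 'uqdm']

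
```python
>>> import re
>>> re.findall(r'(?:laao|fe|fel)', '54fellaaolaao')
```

Branches in `(...|...)` are attempted left-to-right; the first branch that allows the whole pattern to succeed is taken.
Scanning left to right: at [2:4] → 'fe'; at [5:9] → 'laao'; at [9:13] → 'laao'.
No capturing groups, so `findall` returns the 3 full match strings.

['fe', 'laao', 'laao']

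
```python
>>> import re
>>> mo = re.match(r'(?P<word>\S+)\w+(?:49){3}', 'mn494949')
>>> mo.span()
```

(0, 8)

`re.match` won't scan ahead — the pattern has to work from the very first character.
The match spans [0:8] → 'mn494949'.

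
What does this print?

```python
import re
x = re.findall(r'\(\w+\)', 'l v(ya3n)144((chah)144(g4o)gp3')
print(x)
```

With no groups in the pattern, `findall` gives back each whole match — 3 here.

['(ya3n)', '(chah)', '(g4o)']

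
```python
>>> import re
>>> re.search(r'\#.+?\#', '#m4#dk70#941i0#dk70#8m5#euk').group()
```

Lazy quantifiers expand one character at a time until the remainder of the pattern can match.
`search` walks the string left to right and returns the first match it finds.
The match spans [0:4] → '#m4#'.

'#m4#'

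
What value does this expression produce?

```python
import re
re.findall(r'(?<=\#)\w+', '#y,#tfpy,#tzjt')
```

Because the assertion is zero-width, the text it checks is not consumed and won't appear in the result.
Scanning left to right: at [1:2] → 'y'; at [4:8] → 'tfpy'; at [10:14] → 'tzjt'.
`findall` yields the raw match text (3 of them) because the pattern has no groups.

['y', 'tfpy', 'tzjt']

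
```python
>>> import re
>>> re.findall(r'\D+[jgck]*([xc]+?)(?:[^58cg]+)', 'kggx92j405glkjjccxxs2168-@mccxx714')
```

Pattern: one or more of a non-digit, then zero or more of one of [jgck]; then one or more of one of [xc] (lazy) (captured); then one or more of any character except [58cg] (non-capturing group).
Walking the string: at [0:9] match 'kggx92j40', group 1 = 'x'; at [10:23] match 'glkjjccxxs216', group 1 = 'x'; at [24:34] match '-@mccxx714', group 1 = 'x'.
Because there's exactly one group, `findall` drops the full match and keeps group 1 from each hit.

['x', 'x', 'x']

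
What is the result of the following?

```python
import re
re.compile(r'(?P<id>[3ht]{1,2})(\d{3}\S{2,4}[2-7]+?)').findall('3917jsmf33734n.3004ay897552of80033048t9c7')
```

Pattern: 1 to 2 of one of [3ht] (captured as 'id'); then exactly 3 of a digit, then 2 to 4 of a non-whitespace character, then one or more of a character in [2-7] (lazy) (captured).
Walking the string: at [0:9] match '3917jsmf3', groups = ('3', '917jsmf3'); at [9:16] match '3734n.3', groups = ('3', '734n.3'); at [32:41] match '33048t9c7', groups = ('33', '048t9c7').
2 groups means each result is a tuple of 2 captured strings — 3 here.

[('3', '917jsmf3'), ('3', '734n.3'), ('33', '048t9c7')]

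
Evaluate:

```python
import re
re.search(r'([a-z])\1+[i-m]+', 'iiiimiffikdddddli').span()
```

(0, 6)

The backreference `\1` re-matches whatever the first group consumed, character for character.
The match spans [0:6] → 'iiiimi'.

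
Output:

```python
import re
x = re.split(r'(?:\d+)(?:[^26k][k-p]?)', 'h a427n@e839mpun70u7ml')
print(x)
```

The pattern matches one or more of a digit (non-capturing group); then any character except [26k], then optionally a character in [k-p] (non-capturing group).
The string is cut at each match, leaving 5 pieces.

['h a', '@e', 'un', '', '']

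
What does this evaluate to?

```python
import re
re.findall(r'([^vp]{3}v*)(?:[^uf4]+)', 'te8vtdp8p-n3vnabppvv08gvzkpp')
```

This matches exactly 3 of any character except [vp], then zero or more of a literal 'v' (captured); then one or more of any character except [uf4] (non-capturing group).
Because there's exactly one group, `findall` drops the full match and keeps group 1 from the one hit.

['te8v']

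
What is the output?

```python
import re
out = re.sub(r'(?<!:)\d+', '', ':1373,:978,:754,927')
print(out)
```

Because the assertion is negative and zero-width, positions next to the forbidden text are skipped.
Matches: at [2:5] → '373'; at [8:10] → '78'; at [13:15] → '54'; at [16:19] → '927'.
`sub` substitutes '' at each match site.

:1,:9,:7,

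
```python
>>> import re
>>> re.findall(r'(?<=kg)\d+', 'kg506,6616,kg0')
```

['506', '0']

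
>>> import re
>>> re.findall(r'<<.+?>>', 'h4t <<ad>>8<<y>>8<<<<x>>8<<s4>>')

Because the quantifier is non-greedy, it stops expanding at the earliest point where the rest of the pattern can succeed.
With no groups in the pattern, `findall` gives back each whole match — 4 here.

['<<ad>>', '<<y>>', '<<<<x>>', '<<s4>>']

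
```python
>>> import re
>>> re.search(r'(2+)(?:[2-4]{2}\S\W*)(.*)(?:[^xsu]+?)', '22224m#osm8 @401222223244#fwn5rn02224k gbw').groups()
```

('222', 'osm8 @401222223244#fwn5rn02224k gb')

The match spans [0:42] → '22224m#osm8 @401222223244#fwn5rn02224k gbw'.
Captured: group 1 = '222', group 2 = 'osm8 @401222223244#fwn5rn02224k gb'.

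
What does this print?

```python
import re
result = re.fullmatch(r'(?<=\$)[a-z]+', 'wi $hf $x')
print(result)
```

`re.fullmatch` is like wrapping the pattern in `^…$` (in single-line mode).
Here there's no way to consume every character, so the call returns None.

None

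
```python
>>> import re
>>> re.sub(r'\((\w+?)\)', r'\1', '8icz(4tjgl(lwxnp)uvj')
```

'8icz(4tjgllwxnpuvj'

The replacement refers to a captured group, so each match is rewritten using its own captured text.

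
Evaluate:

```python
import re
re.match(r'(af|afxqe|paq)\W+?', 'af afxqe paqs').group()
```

'af '

`re.match` only tries the pattern at the start of the string.
The match spans [0:3] → 'af '.
Captured: group 1 = 'af'.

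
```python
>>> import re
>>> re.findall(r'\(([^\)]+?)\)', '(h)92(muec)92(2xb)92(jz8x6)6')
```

['h', 'muec', '2xb', 'jz8x6']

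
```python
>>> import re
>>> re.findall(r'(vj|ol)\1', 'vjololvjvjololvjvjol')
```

`\1` is not a pattern — it's the concrete string captured by group 1, re-applied verbatim.
Because there's exactly one group, `findall` drops the full match and keeps group 1 from each hit.

['ol', 'vj', 'ol', 'vj']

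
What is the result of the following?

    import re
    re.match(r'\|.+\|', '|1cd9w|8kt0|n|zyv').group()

'|1cd9w|8kt0|n|'

`match` is anchored at position 0; if the pattern doesn't fit there, it returns None.
The match spans [0:14] → '|1cd9w|8kt0|n|'.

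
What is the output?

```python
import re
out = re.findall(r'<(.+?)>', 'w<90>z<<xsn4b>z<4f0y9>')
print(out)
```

['90', '<xsn4b', '4f0y9']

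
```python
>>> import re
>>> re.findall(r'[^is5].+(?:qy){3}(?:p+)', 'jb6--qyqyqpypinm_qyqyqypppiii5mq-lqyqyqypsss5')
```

This matches any character except [is5], then one or more of any character, then the literal 'qy' repeated 3 times; then one or more of a literal 'p' (non-capturing group).
With no groups in the pattern, `findall` gives back each whole match — 1 here.

['jb6--qyqyqpypinm_qyqyqypppiii5mq-lqyqyqyp']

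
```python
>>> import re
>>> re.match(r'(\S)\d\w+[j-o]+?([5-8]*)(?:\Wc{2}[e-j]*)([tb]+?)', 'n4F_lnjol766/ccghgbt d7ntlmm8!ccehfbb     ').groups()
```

The match spans [0:19] → 'n4F_lnjol766/ccghgb'.
Captured: group 1 = 'n', group 2 = '766', group 3 = 'b'.

('n', '766', 'b')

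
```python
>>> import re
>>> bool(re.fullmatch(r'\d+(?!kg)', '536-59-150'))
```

The negative lookaround is zero-width — it rules out positions where the adjacent text would match, without consuming anything.
`re.fullmatch` is like wrapping the pattern in `^…$` (in single-line mode).
Here the pattern can't cover the whole string, so the call returns None, and `bool(None)` is False.

False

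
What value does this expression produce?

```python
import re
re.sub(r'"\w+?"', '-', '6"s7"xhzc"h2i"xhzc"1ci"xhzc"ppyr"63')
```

'6-xhzc-xhzc-xhzc-63'

Matches: at [1:5] → '"s7"'; at [9:14] → '"h2i"'; at [18:23] → '"1ci"'; at [27:33] → '"ppyr"'.
Every occurrence is swapped for '-'.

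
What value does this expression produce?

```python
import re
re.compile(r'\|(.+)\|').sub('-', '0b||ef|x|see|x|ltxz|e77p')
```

'0b-e77p'

Matches: at [2:20] → '||ef|x|see|x|ltxz|'.
Each match is replaced by '-'.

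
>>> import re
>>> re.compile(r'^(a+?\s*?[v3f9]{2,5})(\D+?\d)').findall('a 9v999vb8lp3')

[('a 9v999', 'vb8')]

This matches anchored at the start of the string; then one or more of the literal 'a' (lazy), then zero or more of whitespace (lazy), then 2 to 5 of one of [v3f9] (captured); then one or more of a non-digit (lazy), then a digit (captured).
Multiple groups make `findall` return tuples — one 2-tuple for the one match.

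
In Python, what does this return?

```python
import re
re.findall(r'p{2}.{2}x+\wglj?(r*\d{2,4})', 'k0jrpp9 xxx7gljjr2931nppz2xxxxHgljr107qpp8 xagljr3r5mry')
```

['r107']

The pattern matches exactly 2 of a literal 'p', then exactly 2 of any character, then one or more of a literal 'x'; then a word character, then the literal 'gl', then optionally the literal 'j'; then zero or more of a literal 'r', then 2 to 4 of a digit (captured).
One capturing group, so `findall` returns just the captured substring from the one match — 1 in all.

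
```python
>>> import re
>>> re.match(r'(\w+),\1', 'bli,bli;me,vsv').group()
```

`\1` is not a pattern — it's the concrete string captured by group 1, re-applied verbatim.
With `match`, the pattern is implicitly anchored at the beginning.
The match spans [0:7] → 'bli,bli'.
Captured: group 1 = 'bli'.

'bli,bli'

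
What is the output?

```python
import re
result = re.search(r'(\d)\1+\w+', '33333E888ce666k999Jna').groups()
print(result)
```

('3',)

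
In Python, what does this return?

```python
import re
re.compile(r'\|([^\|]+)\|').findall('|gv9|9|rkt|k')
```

['gv9', 'rkt']

Walking the string: at [0:5] match '|gv9|', group 1 = 'gv9'; at [6:11] match '|rkt|', group 1 = 'rkt'.
Because there's exactly one group, `findall` drops the full match and keeps group 1 from each hit.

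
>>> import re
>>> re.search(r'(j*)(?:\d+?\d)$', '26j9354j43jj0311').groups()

('jj',)

Pattern: zero or more of a literal 'j' (captured); then one or more of a digit (lazy), then a digit (non-capturing group); then anchored at the end.
`re.search` scans for the first position where the pattern succeeds.
The match spans [10:16] → 'jj0311'.
Captured: group 1 = 'jj'.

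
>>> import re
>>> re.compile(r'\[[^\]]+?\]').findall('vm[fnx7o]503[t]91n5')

['[fnx7o]', '[t]']

Matches: at [2:9] → '[fnx7o]'; at [12:15] → '[t]'.
`findall` yields the raw match text (2 of them) because the pattern has no groups.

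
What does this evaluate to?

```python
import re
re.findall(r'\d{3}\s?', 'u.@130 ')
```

The pattern matches exactly 3 of a digit; then optionally whitespace.
Since nothing is captured, `findall` lists the 1 matched substring directly.

['130 ']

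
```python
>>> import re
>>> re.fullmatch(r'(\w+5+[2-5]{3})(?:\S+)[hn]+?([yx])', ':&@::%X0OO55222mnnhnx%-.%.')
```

None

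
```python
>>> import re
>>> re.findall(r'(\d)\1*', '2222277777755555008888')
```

['2', '7', '5', '0', '8']

The backreference `\1` re-matches whatever the first group consumed, character for character.
Scanning left to right: at [0:5] match '22222', group 1 = '2'; at [5:11] match '777777', group 1 = '7'; at [11:16] match '55555', group 1 = '5'; at [16:18] match '00', group 1 = '0'; at [18:22] match '8888', group 1 = '8'.
One capturing group, so `findall` returns just the captured substring from each match — 5 in all.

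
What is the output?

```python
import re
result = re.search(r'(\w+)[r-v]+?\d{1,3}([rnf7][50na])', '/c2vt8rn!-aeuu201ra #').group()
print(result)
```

c2vt8rn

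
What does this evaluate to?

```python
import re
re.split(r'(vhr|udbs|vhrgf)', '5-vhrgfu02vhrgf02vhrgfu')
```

`|` is ordered: at each position the engine commits to the first alternative that works.
With a capturing group present, the delimiter's captured portion is kept in the result list.

['5-', 'vhr', 'gfu02', 'vhr', 'gf02', 'vhr', 'gfu']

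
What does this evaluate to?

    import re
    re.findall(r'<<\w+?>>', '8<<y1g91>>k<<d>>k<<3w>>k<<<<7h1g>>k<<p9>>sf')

No capturing groups, so `findall` returns the 5 full match strings.

['<<y1g91>>', '<<d>>', '<<3w>>', '<<7h1g>>', '<<p9>>']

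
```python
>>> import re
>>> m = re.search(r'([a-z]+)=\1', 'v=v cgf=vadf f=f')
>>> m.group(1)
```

'v'

The match spans [0:3] → 'v=v'.
Captured: group 1 = 'v'.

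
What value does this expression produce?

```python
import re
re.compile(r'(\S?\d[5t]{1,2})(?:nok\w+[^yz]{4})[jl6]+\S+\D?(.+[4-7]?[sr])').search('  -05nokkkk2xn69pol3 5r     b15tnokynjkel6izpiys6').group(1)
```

'-05'

The match spans [2:48] → '-05nokkkk2xn69pol3 5r     b15tnokynjkel6izpiys'.
Captured: group 1 = '-05', group 2 = '5r     b15tnokynjkel6izpiys'.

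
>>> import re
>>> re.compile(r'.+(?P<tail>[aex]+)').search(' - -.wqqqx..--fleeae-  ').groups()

('e',)

The match spans [0:20] → ' - -.wqqqx..--fleeae'.
Captured: group 1 = 'e'.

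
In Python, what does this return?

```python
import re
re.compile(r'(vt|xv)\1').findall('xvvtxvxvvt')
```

`\1` has to match the exact text group 1 already captured.
Matches: at [4:8] match 'xvxv', group 1 = 'xv'.
With a single group, `findall` returns only what that group captured — 1 item.

['xv']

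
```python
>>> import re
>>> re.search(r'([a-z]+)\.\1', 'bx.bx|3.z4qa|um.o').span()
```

(0, 5)

The backreference `\1` re-matches whatever the first group consumed, character for character.
`re.search` scans for the first position where the pattern succeeds.
The match spans [0:5] → 'bx.bx'.
Captured: group 1 = 'bx'.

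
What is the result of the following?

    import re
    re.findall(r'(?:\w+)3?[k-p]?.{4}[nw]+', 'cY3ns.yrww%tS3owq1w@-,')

['cY3ns.yrww', 'tS3owq1w']

No capturing groups, so `findall` returns the 2 full match strings.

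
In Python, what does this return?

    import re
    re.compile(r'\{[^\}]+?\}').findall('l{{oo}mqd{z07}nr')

Since nothing is captured, `findall` lists the 2 matched substrings directly.

['{{oo}', '{z07}']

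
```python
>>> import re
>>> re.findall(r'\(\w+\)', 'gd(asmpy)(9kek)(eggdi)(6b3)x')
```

Matches: at [2:9] → '(asmpy)'; at [9:15] → '(9kek)'; at [15:22] → '(eggdi)'; at [22:27] → '(6b3)'.
With no groups in the pattern, `findall` gives back each whole match — 4 here.

['(asmpy)', '(9kek)', '(eggdi)', '(6b3)']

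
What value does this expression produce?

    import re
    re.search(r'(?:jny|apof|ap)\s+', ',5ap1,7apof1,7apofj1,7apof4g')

None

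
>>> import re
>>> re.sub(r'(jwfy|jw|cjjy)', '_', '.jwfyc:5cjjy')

'._c:5_'

Branches in `(...|...)` are attempted left-to-right; the first branch that allows the whole pattern to succeed is taken.
Matches: at [1:5] → 'jwfy'; at [8:12] → 'cjjy'.
Every occurrence is swapped for '_'.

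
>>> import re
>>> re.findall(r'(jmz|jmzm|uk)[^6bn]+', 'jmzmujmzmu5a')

['jmz']

`|` is ordered: at each position the engine commits to the first alternative that works.
Walking the string: at [0:12] match 'jmzmujmzmu5a', group 1 = 'jmz'.
`findall` collects group 1 from the one match (1 total).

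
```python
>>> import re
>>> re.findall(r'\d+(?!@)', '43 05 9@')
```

['43', '05']

Because the assertion is negative and zero-width, positions next to the forbidden text are skipped.
Matches: at [0:2] → '43'; at [3:5] → '05'.
No capturing groups, so `findall` returns the 2 full match strings.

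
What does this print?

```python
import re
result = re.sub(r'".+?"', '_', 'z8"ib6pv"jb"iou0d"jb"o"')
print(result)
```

Lazy quantifiers expand one character at a time until the remainder of the pattern can match.
Matches: at [2:9] → '"ib6pv"'; at [11:18] → '"iou0d"'; at [20:23] → '"o"'.
Every occurrence is swapped for '_'.

z8_jb_jb_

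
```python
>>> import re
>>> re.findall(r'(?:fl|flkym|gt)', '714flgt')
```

['fl', 'gt']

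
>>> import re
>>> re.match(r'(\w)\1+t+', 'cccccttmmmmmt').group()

'ccccctt'

`\1` has to match the exact text group 1 already captured.
`match` is anchored at position 0; if the pattern doesn't fit there, it returns None.
The match spans [0:7] → 'ccccctt'.
Captured: group 1 = 'c'.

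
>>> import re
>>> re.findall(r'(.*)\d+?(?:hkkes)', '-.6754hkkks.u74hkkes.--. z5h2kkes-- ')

['-.6754hkkks.u7']

The pattern matches zero or more of any character (captured); then one or more of a digit (lazy); then the literal 'hkk', then the literal 'es' (non-capturing group).
`findall` collects group 1 from the one match (1 total).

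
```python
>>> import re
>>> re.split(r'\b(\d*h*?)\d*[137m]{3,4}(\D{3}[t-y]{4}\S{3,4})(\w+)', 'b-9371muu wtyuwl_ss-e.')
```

['b-', '93', 'uu wtyuwl_s', 's', '-e.']

This matches a word boundary (`\b`, zero-width); then zero or more of a digit, then zero or more of the literal 'h' (lazy) (captured); then zero or more of a digit, then 3 to 4 of one of [137m]; then exactly 3 of a non-digit, then exactly 4 of a character in [t-y], then 3 to 4 of a non-whitespace character (captured); then one or more of a word character (captured).
Matches to split on: at [2:19] → '9371muu wtyuwl_ss'.
The group in the pattern means `split` returns the separators' captures alongside the pieces.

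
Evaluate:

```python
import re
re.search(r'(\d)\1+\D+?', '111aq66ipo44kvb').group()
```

The backreference `\1` re-matches whatever the first group consumed, character for character.
`search` walks the string left to right and returns the first match it finds.
The match spans [0:4] → '111a'.
Captured: group 1 = '1'.

'111a'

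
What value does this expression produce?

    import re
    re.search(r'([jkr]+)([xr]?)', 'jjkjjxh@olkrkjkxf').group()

'jjkjjx'

The match spans [0:6] → 'jjkjjx'.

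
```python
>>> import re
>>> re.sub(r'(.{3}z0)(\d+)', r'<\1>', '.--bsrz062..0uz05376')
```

'.--<bsrz0>.<.0uz0>'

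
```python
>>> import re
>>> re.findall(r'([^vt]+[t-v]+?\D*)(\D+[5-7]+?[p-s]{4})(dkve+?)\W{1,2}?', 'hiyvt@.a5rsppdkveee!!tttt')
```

The pattern matches one or more of any character except [vt], then one or more of a character in [t-v] (lazy), then zero or more of a non-digit (captured); then one or more of a non-digit, then one or more of a character in [5-7] (lazy), then exactly 4 of a character in [p-s] (captured); then the literal 'dkv', then one or more of the literal 'e' (lazy) (captured); then 1 to 2 of a non-word character (lazy).
Matches: at [0:20] match 'hiyvt@.a5rsppdkveee!', groups = ('hiyvt@.', 'a5rspp', 'dkveee').
Multiple groups make `findall` return tuples — one 3-tuple for the one match.

[('hiyvt@.', 'a5rspp', 'dkveee')]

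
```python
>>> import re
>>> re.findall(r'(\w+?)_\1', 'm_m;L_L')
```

A backreference is literal: `\1` must see the identical characters the first group matched.
Because there's exactly one group, `findall` drops the full match and keeps group 1 from each hit.

['m', 'L']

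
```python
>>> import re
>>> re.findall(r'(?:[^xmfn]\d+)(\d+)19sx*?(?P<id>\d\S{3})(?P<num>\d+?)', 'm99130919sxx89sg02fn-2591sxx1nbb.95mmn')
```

[('9', '89sg', '0')]

This matches any character except [xmfn], then one or more of a digit (non-capturing group); then one or more of a digit (captured); then the literal '19s', then zero or more of the literal 'x' (lazy); then a digit, then exactly 3 of a non-whitespace character (captured as 'id'); then one or more of a digit (lazy) (captured as 'num').
Scanning left to right: at [1:17] match '99130919sxx89sg0', groups = ('9', '89sg', '0').
Multiple groups make `findall` return tuples — one 3-tuple for the one match.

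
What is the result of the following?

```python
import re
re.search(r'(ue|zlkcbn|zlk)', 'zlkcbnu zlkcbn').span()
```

(0, 6)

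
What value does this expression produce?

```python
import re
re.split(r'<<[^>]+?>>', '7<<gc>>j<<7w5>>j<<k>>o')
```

Splitting on the pattern gives 4 pieces.

['7', 'j', 'j', 'o']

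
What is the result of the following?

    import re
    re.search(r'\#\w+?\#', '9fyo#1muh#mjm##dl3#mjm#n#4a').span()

(4, 10)

Unlike `match`, `search` isn't anchored — it looks for the pattern anywhere in the string.
The match spans [4:10] → '#1muh#'.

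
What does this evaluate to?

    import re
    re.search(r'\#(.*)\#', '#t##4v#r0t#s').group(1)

't##4v#r0t'

`search` walks the string left to right and returns the first match it finds.
The match spans [0:11] → '#t##4v#r0t#'.
Captured: group 1 = 't##4v#r0t'.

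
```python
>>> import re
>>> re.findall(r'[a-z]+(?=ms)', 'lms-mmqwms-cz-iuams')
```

The `(?=…)`/`(?<=…)` assertion just peeks at neighbouring text; it doesn't advance the match position.
No capturing groups, so `findall` returns the 3 full match strings.

['l', 'mmqw', 'iua']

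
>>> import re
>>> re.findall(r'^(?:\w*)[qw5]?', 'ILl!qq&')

This matches anchored at the start of the string; then zero or more of a word character (non-capturing group); then optionally one of [qw5].
Scanning left to right: at [0:3] → 'ILl'.
With no groups in the pattern, `findall` gives back each whole match — 1 here.

['ILl']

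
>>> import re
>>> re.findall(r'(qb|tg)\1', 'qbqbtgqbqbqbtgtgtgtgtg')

`\1` is not a pattern — it's the concrete string captured by group 1, re-applied verbatim.
Matches: at [0:4] match 'qbqb', group 1 = 'qb'; at [6:10] match 'qbqb', group 1 = 'qb'; at [12:16] match 'tgtg', group 1 = 'tg'; at [16:20] match 'tgtg', group 1 = 'tg'.
Because there's exactly one group, `findall` drops the full match and keeps group 1 from each hit.

['qb', 'qb', 'tg', 'tg']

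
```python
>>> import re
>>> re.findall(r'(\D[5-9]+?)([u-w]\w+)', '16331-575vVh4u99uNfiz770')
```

With 2 capturing groups, `findall` returns a 2-tuple per match.

[('-575', 'vVh4u99uNfiz770')]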